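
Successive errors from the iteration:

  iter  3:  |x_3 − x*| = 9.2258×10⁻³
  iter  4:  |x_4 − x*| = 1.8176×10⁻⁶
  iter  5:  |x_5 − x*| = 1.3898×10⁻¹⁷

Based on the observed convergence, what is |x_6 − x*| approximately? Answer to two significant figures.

6.2e-51

First estimate the order: p ≈ ln(|x_5 − x*|/|x_4 − x*|) / ln(|x_4 − x*|/|x_3 − x*|) = ln(1.3898×10⁻¹⁷/1.8176×10⁻⁶)/ln(1.8176×10⁻⁶/9.2258×10⁻³) = ln(7.64635e-12)/ln(0.000197013) ≈ 3.0000.
Then |x_6 − x*| ≈ |x_5 − x*|·(|x_5 − x*|/|x_4 − x*|)^p = 1.3898×10⁻¹⁷·(7.64635e-12)^3.0000 = 1.3898×10⁻¹⁷·4.47057e-34 ≈ 6.213e-51.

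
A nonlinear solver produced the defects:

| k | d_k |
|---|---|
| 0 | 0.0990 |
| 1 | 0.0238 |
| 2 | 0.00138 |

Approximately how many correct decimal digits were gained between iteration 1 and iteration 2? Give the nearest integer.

Digits gained ≈ log₁₀(d_1/d_2) = log₁₀(0.0238/0.00138) = log₁₀(17.2464) ≈ 1.237.

1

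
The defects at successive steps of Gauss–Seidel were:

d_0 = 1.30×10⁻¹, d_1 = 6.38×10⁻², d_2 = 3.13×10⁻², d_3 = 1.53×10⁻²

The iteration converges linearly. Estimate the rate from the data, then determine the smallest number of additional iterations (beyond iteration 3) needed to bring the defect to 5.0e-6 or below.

Rate ρ ≈ d_3/d_2 = 1.53×10⁻²/3.13×10⁻² = 0.4888.
After j more steps, d_{3+j} ≈ 1.53×10⁻²·ρ^j; need ρ^j ≤ 5.0e-6/1.53×10⁻² = 0.000326797.
j ≥ ln(0.000326797)/ln(0.4888) = -8.0262/-0.71580 = 11.213.
So 12 more iterations are needed.

12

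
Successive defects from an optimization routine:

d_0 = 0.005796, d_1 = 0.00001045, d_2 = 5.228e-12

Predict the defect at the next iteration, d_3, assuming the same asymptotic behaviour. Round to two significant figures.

1.8e-26

First estimate the order: p ≈ ln(d_2/d_1) / ln(d_1/d_0) = ln(5.228e-12/0.00001045)/ln(0.00001045/0.005796) = ln(5.00287e-07)/ln(0.00180297) ≈ 2.2962.
Then d_3 ≈ d_2·(d_2/d_1)^p = 5.228e-12·(5.00287e-07)^2.2962 = 5.228e-12·3.40524e-15 ≈ 1.78e-26.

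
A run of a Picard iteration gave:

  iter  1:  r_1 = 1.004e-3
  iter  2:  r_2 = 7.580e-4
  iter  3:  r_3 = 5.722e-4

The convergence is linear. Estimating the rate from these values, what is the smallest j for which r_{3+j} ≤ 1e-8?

Rate ρ ≈ r_3/r_2 = 5.722e-4/7.580e-4 = 0.7549.
After j more steps, r_{3+j} ≈ 5.722e-4·ρ^j; need ρ^j ≤ 1e-8/5.722e-4 = 1.74764e-05.
j ≥ ln(1.74764e-05)/ln(0.7549) = -10.9547/-0.28117 = 38.961.
So 39 more iterations are needed.

39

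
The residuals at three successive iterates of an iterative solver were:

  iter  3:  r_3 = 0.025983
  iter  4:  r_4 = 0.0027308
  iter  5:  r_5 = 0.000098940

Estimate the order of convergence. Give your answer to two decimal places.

p ≈ ln(r_5/r_4) / ln(r_4/r_3)
  = ln(0.000098940/0.0027308) / ln(0.0027308/0.025983)
  = ln(0.0362311) / ln(0.105099)
  = -3.31784 / -2.25285 ≈ 1.47273

1.47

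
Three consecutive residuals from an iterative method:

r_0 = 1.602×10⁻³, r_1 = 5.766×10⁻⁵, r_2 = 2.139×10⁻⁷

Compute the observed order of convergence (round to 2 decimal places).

p ≈ ln(r_2/r_1) / ln(r_1/r_0)
  = ln(2.139×10⁻⁷/5.766×10⁻⁵) / ln(5.766×10⁻⁵/1.602×10⁻³)
  = ln(0.00370968) / ln(0.0359925)
  = -5.59681 / -3.32444 ≈ 1.68353

1.68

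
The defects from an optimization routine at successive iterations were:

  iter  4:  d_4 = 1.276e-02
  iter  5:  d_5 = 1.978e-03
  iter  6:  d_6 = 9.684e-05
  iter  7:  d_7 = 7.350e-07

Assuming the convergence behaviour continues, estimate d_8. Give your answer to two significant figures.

First estimate the order: p ≈ ln(d_7/d_6) / ln(d_6/d_5) = ln(7.350e-07/9.684e-05)/ln(9.684e-05/1.978e-03) = ln(0.00758984)/ln(0.0489585) ≈ 1.6179.
Then d_8 ≈ d_7·(d_7/d_6)^p = 7.350e-07·(0.00758984)^1.6179 = 7.350e-07·0.000371902 ≈ 2.733e-10.

2.7e-10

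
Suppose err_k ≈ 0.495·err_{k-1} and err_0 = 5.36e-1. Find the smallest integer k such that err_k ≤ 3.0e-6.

18

After k steps, err_k ≈ 5.36e-1·0.495^k.
Need 0.495^k ≤ 3.0e-6/5.36e-1 = 5.59701e-06.
k ≥ ln(5.59701e-06)/ln(0.495) = -12.0933/-0.70320 = 17.198.
Smallest integer k = 18.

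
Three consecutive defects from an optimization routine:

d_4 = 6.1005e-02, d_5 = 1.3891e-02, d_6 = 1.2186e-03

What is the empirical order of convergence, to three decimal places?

p ≈ ln(d_6/d_5) / ln(d_5/d_4)
  = ln(1.2186e-03/1.3891e-02) / ln(1.3891e-02/6.1005e-02)
  = ln(0.0877259) / ln(0.227703)
  = -2.433538 / -1.479713 ≈ 1.644601

1.645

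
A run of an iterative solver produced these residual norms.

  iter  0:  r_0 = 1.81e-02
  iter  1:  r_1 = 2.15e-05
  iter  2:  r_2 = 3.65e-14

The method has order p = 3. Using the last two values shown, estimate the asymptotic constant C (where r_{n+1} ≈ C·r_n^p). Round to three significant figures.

3.67

C ≈ r_2 / r_1^3
  = 3.65e-14 / (2.15e-05)^3
  = 3.65e-14 / 9.93838e-15 ≈ 3.6726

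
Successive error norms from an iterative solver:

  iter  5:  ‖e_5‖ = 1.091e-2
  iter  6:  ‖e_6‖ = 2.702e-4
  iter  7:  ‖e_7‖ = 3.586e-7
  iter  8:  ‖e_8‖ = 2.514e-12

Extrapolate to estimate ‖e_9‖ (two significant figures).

First estimate the order: p ≈ ln(‖e_8‖/‖e_7‖) / ln(‖e_7‖/‖e_6‖) = ln(2.514e-12/3.586e-7)/ln(3.586e-7/2.702e-4) = ln(7.0106e-06)/ln(0.00132717) ≈ 1.7915.
Then ‖e_9‖ ≈ ‖e_8‖·(‖e_8‖/‖e_7‖)^p = 2.514e-12·(7.0106e-06)^1.7915 = 2.514e-12·5.83674e-10 ≈ 1.467e-21.

1.5e-21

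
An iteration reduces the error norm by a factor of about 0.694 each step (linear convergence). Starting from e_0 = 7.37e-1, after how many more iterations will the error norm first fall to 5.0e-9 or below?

52

After k steps, e_k ≈ 7.37e-1·0.694^k.
Need 0.694^k ≤ 5.0e-9/7.37e-1 = 6.78426e-09.
k ≥ ln(6.78426e-09)/ln(0.694) = -18.8087/-0.36528 = 51.491.
Smallest integer k = 52.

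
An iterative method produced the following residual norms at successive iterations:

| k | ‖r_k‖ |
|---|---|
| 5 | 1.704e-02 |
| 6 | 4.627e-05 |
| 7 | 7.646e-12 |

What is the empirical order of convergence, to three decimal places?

2.643

p ≈ ln(‖r_7‖/‖r_6‖) / ln(‖r_6‖/‖r_5‖)
  = ln(7.646e-12/4.627e-05) / ln(4.627e-05/1.704e-02)
  = ln(1.65247e-07) / ln(0.00271538)
  = -15.615825 / -5.908823 ≈ 2.642798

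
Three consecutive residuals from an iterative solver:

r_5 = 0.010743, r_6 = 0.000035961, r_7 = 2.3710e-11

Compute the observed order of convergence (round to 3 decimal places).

p ≈ ln(r_7/r_6) / ln(r_6/r_5)
  = ln(2.3710e-11/0.000035961) / ln(0.000035961/0.010743)
  = ln(6.59325e-07) / ln(0.00334739)
  = -14.232049 / -5.699574 ≈ 2.497037

2.497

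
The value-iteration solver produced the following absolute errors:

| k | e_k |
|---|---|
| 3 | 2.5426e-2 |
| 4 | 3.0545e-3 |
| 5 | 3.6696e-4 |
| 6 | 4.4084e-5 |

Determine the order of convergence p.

Consecutive ratios: e_6/e_5 = 4.4084e-5/3.6696e-4 = 0.120133, e_5/e_4 = 3.6696e-4/3.0545e-3 = 0.120138.
p ≈ ln(0.120133)/ln(0.120138) = -2.1192/-2.1191 ≈ 1.00.
So the convergence is linear (order 1).

1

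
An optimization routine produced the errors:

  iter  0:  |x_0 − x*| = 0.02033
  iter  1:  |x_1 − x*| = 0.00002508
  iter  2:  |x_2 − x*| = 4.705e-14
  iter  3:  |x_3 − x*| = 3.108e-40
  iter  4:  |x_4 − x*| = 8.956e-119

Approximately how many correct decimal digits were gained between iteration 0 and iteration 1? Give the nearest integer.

3

Digits gained ≈ log₁₀(|x_0 − x*|/|x_1 − x*|) = log₁₀(0.02033/0.00002508) = log₁₀(810.606) ≈ 2.909.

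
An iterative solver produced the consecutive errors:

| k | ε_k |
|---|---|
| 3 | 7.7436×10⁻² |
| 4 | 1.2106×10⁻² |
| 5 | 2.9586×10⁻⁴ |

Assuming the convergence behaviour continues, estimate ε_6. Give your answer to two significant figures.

First estimate the order: p ≈ ln(ε_5/ε_4) / ln(ε_4/ε_3) = ln(2.9586×10⁻⁴/1.2106×10⁻²)/ln(1.2106×10⁻²/7.7436×10⁻²) = ln(0.0244391)/ln(0.156336) ≈ 2.0000.
Then ε_6 ≈ ε_5·(ε_5/ε_4)^p = 2.9586×10⁻⁴·(0.0244391)^2.0000 = 2.9586×10⁻⁴·0.00059727 ≈ 1.767e-07.

1.8e-7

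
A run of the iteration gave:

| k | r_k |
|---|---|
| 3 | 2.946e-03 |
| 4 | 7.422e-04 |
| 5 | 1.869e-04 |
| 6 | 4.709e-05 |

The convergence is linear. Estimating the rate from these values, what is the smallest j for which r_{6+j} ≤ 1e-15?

Rate ρ ≈ r_6/r_5 = 4.709e-05/1.869e-04 = 0.2520.
After j more steps, r_{6+j} ≈ 4.709e-05·ρ^j; need ρ^j ≤ 1e-15/4.709e-05 = 2.12359e-11.
j ≥ ln(2.12359e-11)/ln(0.2520) = -24.5753/-1.37833 = 17.830.
So 18 more iterations are needed.

18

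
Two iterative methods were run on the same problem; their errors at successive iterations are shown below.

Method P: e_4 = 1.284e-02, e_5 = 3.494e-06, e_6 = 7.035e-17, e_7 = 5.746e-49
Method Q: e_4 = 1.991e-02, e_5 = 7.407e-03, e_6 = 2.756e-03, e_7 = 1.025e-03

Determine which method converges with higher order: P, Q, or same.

Method P: p ≈ ln(5.746e-49/7.035e-17)/ln(7.035e-17/3.494e-06) ≈ 3.00.
Method Q: p ≈ ln(1.025e-03/2.756e-03)/ln(2.756e-03/7.407e-03) ≈ 1.00.
Method P has the higher order (≈3.0 vs ≈1.0).

P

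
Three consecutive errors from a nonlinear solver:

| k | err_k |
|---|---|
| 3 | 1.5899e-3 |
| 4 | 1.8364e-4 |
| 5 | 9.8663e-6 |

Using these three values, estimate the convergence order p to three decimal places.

p ≈ ln(err_5/err_4) / ln(err_4/err_3)
  = ln(9.8663e-6/1.8364e-4) / ln(1.8364e-4/1.5899e-3)
  = ln(0.0537263) / ln(0.115504)
  = -2.923853 / -2.158450 ≈ 1.354608

1.355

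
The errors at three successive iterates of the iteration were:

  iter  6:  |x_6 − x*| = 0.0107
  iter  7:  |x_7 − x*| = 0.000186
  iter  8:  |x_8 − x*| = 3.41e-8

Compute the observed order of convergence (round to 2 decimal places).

p ≈ ln(|x_8 − x*|/|x_7 − x*|) / ln(|x_7 − x*|/|x_6 − x*|)
  = ln(3.41e-8/0.000186) / ln(0.000186/0.0107)
  = ln(0.000183333) / ln(0.0173832)
  = -8.60421 / -4.05225 ≈ 2.12332

2.12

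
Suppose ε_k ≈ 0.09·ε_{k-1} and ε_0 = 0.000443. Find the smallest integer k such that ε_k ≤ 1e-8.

After k steps, ε_k ≈ 0.000443·0.09^k.
Need 0.09^k ≤ 1e-8/0.000443 = 2.25734e-05.
k ≥ ln(2.25734e-05)/ln(0.09) = -10.6987/-2.40795 = 4.443.
Smallest integer k = 5.

5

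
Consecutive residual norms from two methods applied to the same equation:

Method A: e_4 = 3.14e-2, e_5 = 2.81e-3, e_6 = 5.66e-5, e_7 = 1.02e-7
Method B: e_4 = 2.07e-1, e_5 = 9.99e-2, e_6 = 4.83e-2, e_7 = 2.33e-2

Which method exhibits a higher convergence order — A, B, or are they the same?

A

Method A: p ≈ ln(1.02e-7/5.66e-5)/ln(5.66e-5/2.81e-3) ≈ 1.62.
Method B: p ≈ ln(2.33e-2/4.83e-2)/ln(4.83e-2/9.99e-2) ≈ 1.00.
Method A has the higher order (≈1.6 vs ≈1.0).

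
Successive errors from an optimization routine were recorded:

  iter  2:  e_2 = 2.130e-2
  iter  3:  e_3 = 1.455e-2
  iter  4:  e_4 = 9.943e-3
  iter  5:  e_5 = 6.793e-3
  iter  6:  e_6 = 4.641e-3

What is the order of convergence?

Consecutive ratios: e_6/e_5 = 4.641e-3/6.793e-3 = 0.683203, e_5/e_4 = 6.793e-3/9.943e-3 = 0.683194.
p ≈ ln(0.683203)/ln(0.683194) = -0.3810/-0.3810 ≈ 1.00.
So the convergence is linear (order 1).

1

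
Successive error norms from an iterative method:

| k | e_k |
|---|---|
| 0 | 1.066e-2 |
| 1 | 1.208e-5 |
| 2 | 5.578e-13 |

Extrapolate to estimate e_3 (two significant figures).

First estimate the order: p ≈ ln(e_2/e_1) / ln(e_1/e_0) = ln(5.578e-13/1.208e-5)/ln(1.208e-5/1.066e-2) = ln(4.61755e-08)/ln(0.00113321) ≈ 2.4903.
Then e_3 ≈ e_2·(e_2/e_1)^p = 5.578e-13·(4.61755e-08)^2.4903 = 5.578e-13·5.3974e-19 ≈ 3.011e-31.

3.0e-31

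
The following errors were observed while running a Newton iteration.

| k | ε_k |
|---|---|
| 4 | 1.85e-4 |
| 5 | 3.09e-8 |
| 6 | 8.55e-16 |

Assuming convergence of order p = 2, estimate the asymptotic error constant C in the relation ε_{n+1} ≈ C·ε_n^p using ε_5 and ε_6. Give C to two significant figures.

0.90

C ≈ ε_6 / ε_5^2
  = 8.55e-16 / (3.09e-8)^2
  = 8.55e-16 / 9.5481e-16 ≈ 0.89547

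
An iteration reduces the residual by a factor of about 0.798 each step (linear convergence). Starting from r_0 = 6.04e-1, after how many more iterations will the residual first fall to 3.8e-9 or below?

84

After k steps, r_k ≈ 6.04e-1·0.798^k.
Need 0.798^k ≤ 3.8e-9/6.04e-1 = 6.29139e-09.
k ≥ ln(6.29139e-09)/ln(0.798) = -18.8841/-0.22565 = 83.688.
Smallest integer k = 84.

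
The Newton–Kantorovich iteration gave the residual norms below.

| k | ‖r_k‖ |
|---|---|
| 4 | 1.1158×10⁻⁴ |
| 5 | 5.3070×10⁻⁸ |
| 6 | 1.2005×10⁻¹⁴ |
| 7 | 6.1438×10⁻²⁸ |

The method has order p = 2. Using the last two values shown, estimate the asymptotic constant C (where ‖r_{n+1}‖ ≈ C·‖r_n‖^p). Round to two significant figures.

4.3

C ≈ ‖r_7‖ / ‖r_6‖^2
  = 6.1438×10⁻²⁸ / (1.2005×10⁻¹⁴)^2
  = 6.1438×10⁻²⁸ / 1.4412e-28 ≈ 4.263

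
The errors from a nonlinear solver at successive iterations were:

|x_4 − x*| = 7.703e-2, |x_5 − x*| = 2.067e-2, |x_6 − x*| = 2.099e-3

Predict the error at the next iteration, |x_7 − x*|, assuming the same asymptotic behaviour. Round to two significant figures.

3.9e-5

First estimate the order: p ≈ ln(|x_6 − x*|/|x_5 − x*|) / ln(|x_5 − x*|/|x_4 − x*|) = ln(2.099e-3/2.067e-2)/ln(2.067e-2/7.703e-2) = ln(0.101548)/ln(0.268337) ≈ 1.7387.
Then |x_7 − x*| ≈ |x_6 − x*|·(|x_6 − x*|/|x_5 − x*|)^p = 2.099e-3·(0.101548)^1.7387 = 2.099e-3·0.0187456 ≈ 3.935e-05.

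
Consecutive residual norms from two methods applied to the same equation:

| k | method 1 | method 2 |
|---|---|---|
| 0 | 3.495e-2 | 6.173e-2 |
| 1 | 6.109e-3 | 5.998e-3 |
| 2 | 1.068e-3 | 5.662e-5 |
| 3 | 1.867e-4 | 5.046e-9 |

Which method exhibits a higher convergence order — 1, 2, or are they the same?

2

Method 1: p ≈ ln(1.867e-4/1.068e-3)/ln(1.068e-3/6.109e-3) ≈ 1.00.
Method 2: p ≈ ln(5.046e-9/5.662e-5)/ln(5.662e-5/5.998e-3) ≈ 2.00.
Method 2 has the higher order (≈2.0 vs ≈1.0).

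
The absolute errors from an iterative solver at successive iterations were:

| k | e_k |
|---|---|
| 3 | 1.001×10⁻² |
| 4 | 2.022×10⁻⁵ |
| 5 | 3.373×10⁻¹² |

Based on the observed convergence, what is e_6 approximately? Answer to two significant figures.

3.0e-29

First estimate the order: p ≈ ln(e_5/e_4) / ln(e_4/e_3) = ln(3.373×10⁻¹²/2.022×10⁻⁵)/ln(2.022×10⁻⁵/1.001×10⁻²) = ln(1.66815e-07)/ln(0.00201998) ≈ 2.5153.
Then e_6 ≈ e_5·(e_5/e_4)^p = 3.373×10⁻¹²·(1.66815e-07)^2.5153 = 3.373×10⁻¹²·8.95134e-18 ≈ 3.019e-29.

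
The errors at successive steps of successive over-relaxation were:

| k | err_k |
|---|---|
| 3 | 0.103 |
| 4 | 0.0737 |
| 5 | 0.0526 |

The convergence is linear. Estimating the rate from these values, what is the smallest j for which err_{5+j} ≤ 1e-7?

Rate ρ ≈ err_5/err_4 = 0.0526/0.0737 = 0.7137.
After j more steps, err_{5+j} ≈ 0.0526·ρ^j; need ρ^j ≤ 1e-7/0.0526 = 1.90114e-06.
j ≥ ln(1.90114e-06)/ln(0.7137) = -13.1731/-0.33729 = 39.056.
So 40 more iterations are needed.

40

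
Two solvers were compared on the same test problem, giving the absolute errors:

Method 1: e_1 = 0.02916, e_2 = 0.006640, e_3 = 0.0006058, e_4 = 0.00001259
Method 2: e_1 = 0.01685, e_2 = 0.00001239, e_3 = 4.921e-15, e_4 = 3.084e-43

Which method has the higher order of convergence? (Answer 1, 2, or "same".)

Method 1: p ≈ ln(0.00001259/0.0006058)/ln(0.0006058/0.006640) ≈ 1.62.
Method 2: p ≈ ln(3.084e-43/4.921e-15)/ln(4.921e-15/0.00001239) ≈ 3.00.
Method 2 has the higher order (≈3.0 vs ≈1.6).

2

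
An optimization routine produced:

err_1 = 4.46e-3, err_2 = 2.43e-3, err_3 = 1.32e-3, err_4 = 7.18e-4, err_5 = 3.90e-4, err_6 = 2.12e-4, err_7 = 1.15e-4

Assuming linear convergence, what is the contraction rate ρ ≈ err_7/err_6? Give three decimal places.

0.542

ρ ≈ err_7/err_6 = 1.15e-4/2.12e-4 = 0.54245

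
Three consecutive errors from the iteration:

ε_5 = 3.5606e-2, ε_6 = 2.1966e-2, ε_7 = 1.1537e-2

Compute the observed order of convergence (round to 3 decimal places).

1.333

p ≈ ln(ε_7/ε_6) / ln(ε_6/ε_5)
  = ln(1.1537e-2/2.1966e-2) / ln(2.1966e-2/3.5606e-2)
  = ln(0.525221) / ln(0.616918)
  = -0.643936 / -0.483019 ≈ 1.333148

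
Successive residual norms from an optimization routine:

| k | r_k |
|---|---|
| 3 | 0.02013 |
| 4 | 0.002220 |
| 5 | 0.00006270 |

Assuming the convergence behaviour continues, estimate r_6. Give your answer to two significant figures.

First estimate the order: p ≈ ln(r_5/r_4) / ln(r_4/r_3) = ln(0.00006270/0.002220)/ln(0.002220/0.02013) = ln(0.0282432)/ln(0.110283) ≈ 1.6179.
Then r_6 ≈ r_5·(r_5/r_4)^p = 0.00006270·(0.0282432)^1.6179 = 0.00006270·0.00311698 ≈ 1.954e-07.

2.0e-7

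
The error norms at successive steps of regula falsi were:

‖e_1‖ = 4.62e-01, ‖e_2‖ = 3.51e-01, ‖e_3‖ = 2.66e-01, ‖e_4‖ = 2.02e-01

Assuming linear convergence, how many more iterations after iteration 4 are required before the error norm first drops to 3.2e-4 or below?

Rate ρ ≈ ‖e_4‖/‖e_3‖ = 2.02e-01/2.66e-01 = 0.7594.
After j more steps, ‖e_{4+j}‖ ≈ 2.02e-01·ρ^j; need ρ^j ≤ 3.2e-4/2.02e-01 = 0.00158416.
j ≥ ln(0.00158416)/ln(0.7594) = -6.4477/-0.27523 = 23.427.
So 24 more iterations are needed.

24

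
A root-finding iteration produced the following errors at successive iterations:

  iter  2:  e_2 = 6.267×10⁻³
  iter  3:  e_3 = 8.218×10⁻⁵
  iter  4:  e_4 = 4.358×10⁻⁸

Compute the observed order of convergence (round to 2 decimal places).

1.74

p ≈ ln(e_4/e_3) / ln(e_3/e_2)
  = ln(4.358×10⁻⁸/8.218×10⁻⁵) / ln(8.218×10⁻⁵/6.267×10⁻³)
  = ln(0.000530299) / ln(0.0131131)
  = -7.54207 / -4.33414 ≈ 1.74015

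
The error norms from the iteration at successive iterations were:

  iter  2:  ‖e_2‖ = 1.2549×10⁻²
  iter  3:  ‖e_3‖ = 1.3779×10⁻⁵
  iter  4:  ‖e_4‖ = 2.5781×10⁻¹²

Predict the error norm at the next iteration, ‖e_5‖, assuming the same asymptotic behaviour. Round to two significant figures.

First estimate the order: p ≈ ln(‖e_4‖/‖e_3‖) / ln(‖e_3‖/‖e_2‖) = ln(2.5781×10⁻¹²/1.3779×10⁻⁵)/ln(1.3779×10⁻⁵/1.2549×10⁻²) = ln(1.87104e-07)/ln(0.00109802) ≈ 2.2734.
Then ‖e_5‖ ≈ ‖e_4‖·(‖e_4‖/‖e_3‖)^p = 2.5781×10⁻¹²·(1.87104e-07)^2.2734 = 2.5781×10⁻¹²·5.06703e-16 ≈ 1.306e-27.

1.3e-27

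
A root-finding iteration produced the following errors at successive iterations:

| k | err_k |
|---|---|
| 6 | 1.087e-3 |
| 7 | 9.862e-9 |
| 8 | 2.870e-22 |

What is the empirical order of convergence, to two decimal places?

p ≈ ln(err_8/err_7) / ln(err_7/err_6)
  = ln(2.870e-22/9.862e-9) / ln(9.862e-9/1.087e-3)
  = ln(2.91016e-14) / ln(9.07268e-06)
  = -31.16798 / -11.61024 ≈ 2.68453

2.68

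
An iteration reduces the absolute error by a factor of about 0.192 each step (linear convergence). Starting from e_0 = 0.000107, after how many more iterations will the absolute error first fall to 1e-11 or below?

After k steps, e_k ≈ 0.000107·0.192^k.
Need 0.192^k ≤ 1e-11/0.000107 = 9.34579e-08.
k ≥ ln(9.34579e-08)/ln(0.192) = -16.1858/-1.65026 = 9.808.
Smallest integer k = 10.

10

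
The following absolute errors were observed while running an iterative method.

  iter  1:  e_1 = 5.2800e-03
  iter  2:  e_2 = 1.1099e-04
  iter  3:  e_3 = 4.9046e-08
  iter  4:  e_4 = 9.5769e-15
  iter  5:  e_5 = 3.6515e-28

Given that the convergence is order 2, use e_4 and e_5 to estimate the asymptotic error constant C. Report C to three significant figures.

C ≈ e_5 / e_4^2
  = 3.6515e-28 / (9.5769e-15)^2
  = 3.6515e-28 / 9.1717e-29 ≈ 3.9813

3.98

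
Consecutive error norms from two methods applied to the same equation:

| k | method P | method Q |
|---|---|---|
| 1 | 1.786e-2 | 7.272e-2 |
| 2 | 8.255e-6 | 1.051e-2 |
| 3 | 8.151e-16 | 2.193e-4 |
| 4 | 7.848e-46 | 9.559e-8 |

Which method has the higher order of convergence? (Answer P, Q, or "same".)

Method P: p ≈ ln(7.848e-46/8.151e-16)/ln(8.151e-16/8.255e-6) ≈ 3.00.
Method Q: p ≈ ln(9.559e-8/2.193e-4)/ln(2.193e-4/1.051e-2) ≈ 2.00.
Method P has the higher order (≈3.0 vs ≈2.0).

P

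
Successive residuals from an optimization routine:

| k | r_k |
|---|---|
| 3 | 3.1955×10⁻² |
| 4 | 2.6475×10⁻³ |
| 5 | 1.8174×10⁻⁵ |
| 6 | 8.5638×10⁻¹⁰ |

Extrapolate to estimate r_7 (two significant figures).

First estimate the order: p ≈ ln(r_6/r_5) / ln(r_5/r_4) = ln(8.5638×10⁻¹⁰/1.8174×10⁻⁵)/ln(1.8174×10⁻⁵/2.6475×10⁻³) = ln(4.71212e-05)/ln(0.00686459) ≈ 2.0000.
Then r_7 ≈ r_6·(r_6/r_5)^p = 8.5638×10⁻¹⁰·(4.71212e-05)^2.0000 = 8.5638×10⁻¹⁰·2.22041e-09 ≈ 1.902e-18.

1.9e-18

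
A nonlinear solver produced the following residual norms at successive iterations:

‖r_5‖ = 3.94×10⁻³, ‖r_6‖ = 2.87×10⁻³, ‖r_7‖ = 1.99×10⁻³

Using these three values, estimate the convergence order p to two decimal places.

1.16

p ≈ ln(‖r_7‖/‖r_6‖) / ln(‖r_6‖/‖r_5‖)
  = ln(1.99×10⁻³/2.87×10⁻³) / ln(2.87×10⁻³/3.94×10⁻³)
  = ln(0.69338) / ln(0.728426)
  = -0.36618 / -0.31687 ≈ 1.15562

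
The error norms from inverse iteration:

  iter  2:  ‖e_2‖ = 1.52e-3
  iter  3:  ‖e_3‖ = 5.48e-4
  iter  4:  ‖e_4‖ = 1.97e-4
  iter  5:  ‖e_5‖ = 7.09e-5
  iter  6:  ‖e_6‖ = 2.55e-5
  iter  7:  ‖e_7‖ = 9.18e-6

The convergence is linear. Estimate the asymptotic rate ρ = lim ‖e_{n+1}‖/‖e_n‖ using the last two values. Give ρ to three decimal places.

0.360

ρ ≈ ‖e_7‖/‖e_6‖ = 9.18e-6/2.55e-5 = 0.36000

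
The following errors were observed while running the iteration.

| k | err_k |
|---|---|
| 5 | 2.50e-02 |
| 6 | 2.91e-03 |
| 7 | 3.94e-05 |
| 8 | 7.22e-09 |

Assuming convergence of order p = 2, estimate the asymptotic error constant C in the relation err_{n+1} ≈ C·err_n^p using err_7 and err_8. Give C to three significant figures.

4.65

C ≈ err_8 / err_7^2
  = 7.22e-09 / (3.94e-05)^2
  = 7.22e-09 / 1.55236e-09 ≈ 4.651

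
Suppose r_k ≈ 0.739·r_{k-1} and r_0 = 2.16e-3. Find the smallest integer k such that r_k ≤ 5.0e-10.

51

After k steps, r_k ≈ 2.16e-3·0.739^k.
Need 0.739^k ≤ 5.0e-10/2.16e-3 = 2.31481e-07.
k ≥ ln(2.31481e-07)/ln(0.739) = -15.2788/-0.30246 = 50.515.
Smallest integer k = 51.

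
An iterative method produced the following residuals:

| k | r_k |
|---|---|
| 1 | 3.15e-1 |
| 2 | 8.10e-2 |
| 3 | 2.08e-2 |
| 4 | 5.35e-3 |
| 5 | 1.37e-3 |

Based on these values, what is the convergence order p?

1

Consecutive ratios: r_5/r_4 = 1.37e-3/5.35e-3 = 0.256075, r_4/r_3 = 5.35e-3/2.08e-2 = 0.257212.
p ≈ ln(0.256075)/ln(0.257212) = -1.3623/-1.3579 ≈ 1.00.
So the convergence is linear (order 1).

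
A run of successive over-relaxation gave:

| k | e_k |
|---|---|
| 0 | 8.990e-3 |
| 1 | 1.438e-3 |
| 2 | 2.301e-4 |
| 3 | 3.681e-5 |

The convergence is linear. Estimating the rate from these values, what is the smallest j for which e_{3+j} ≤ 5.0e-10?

Rate ρ ≈ e_3/e_2 = 3.681e-5/2.301e-4 = 0.1600.
After j more steps, e_{3+j} ≈ 3.681e-5·ρ^j; need ρ^j ≤ 5.0e-10/3.681e-5 = 1.35833e-05.
j ≥ ln(1.35833e-05)/ln(0.1600) = -11.2067/-1.83258 = 6.115.
So 7 more iterations are needed.

7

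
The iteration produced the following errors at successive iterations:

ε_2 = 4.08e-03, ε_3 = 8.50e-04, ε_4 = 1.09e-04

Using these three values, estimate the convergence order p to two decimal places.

1.31

p ≈ ln(ε_4/ε_3) / ln(ε_3/ε_2)
  = ln(1.09e-04/8.50e-04) / ln(8.50e-04/4.08e-03)
  = ln(0.128235) / ln(0.208333)
  = -2.05389 / -1.56862 ≈ 1.30936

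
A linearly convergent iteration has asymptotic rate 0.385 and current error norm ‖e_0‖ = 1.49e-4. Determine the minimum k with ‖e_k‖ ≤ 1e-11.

After k steps, ‖e_k‖ ≈ 1.49e-4·0.385^k.
Need 0.385^k ≤ 1e-11/1.49e-4 = 6.71141e-08.
k ≥ ln(6.71141e-08)/ln(0.385) = -16.5169/-0.95451 = 17.304.
Smallest integer k = 18.

18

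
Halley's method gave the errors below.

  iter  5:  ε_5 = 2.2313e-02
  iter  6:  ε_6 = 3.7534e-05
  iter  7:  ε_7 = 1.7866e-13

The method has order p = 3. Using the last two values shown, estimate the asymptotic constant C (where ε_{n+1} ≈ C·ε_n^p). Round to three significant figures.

C ≈ ε_7 / ε_6^3
  = 1.7866e-13 / (3.7534e-05)^3
  = 1.7866e-13 / 5.28779e-14 ≈ 3.3787

3.38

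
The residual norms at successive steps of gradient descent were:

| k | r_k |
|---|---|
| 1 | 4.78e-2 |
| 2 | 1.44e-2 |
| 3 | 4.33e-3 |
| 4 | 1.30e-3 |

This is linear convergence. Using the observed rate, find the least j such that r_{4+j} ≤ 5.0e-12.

17

Rate ρ ≈ r_4/r_3 = 1.30e-3/4.33e-3 = 0.3002.
After j more steps, r_{4+j} ≈ 1.30e-3·ρ^j; need ρ^j ≤ 5.0e-12/1.30e-3 = 3.84615e-09.
j ≥ ln(3.84615e-09)/ln(0.3002) = -19.3762/-1.20331 = 16.102.
So 17 more iterations are needed.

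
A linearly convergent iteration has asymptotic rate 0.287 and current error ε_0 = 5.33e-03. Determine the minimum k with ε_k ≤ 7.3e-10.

After k steps, ε_k ≈ 5.33e-03·0.287^k.
Need 0.287^k ≤ 7.3e-10/5.33e-03 = 1.36961e-07.
k ≥ ln(1.36961e-07)/ln(0.287) = -15.8036/-1.24827 = 12.660.
Smallest integer k = 13.

13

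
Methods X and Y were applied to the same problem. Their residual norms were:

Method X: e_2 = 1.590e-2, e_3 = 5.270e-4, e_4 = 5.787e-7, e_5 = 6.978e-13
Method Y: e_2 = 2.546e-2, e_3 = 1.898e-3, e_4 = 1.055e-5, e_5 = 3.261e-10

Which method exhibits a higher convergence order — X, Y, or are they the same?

Method X: p ≈ ln(6.978e-13/5.787e-7)/ln(5.787e-7/5.270e-4) ≈ 2.00.
Method Y: p ≈ ln(3.261e-10/1.055e-5)/ln(1.055e-5/1.898e-3) ≈ 2.00.
Both orders ≈ 2.0 — effectively the same.

same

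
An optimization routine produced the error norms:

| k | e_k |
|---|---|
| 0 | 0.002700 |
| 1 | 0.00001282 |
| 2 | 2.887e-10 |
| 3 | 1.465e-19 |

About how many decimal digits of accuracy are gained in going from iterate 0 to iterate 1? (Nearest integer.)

2

Digits gained ≈ log₁₀(e_0/e_1) = log₁₀(0.002700/0.00001282) = log₁₀(210.608) ≈ 2.323.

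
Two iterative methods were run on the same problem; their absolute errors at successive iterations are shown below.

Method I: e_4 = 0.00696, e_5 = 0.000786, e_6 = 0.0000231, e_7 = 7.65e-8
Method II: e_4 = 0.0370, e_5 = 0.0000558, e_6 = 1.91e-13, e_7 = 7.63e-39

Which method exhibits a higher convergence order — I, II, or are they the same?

Method I: p ≈ ln(7.65e-8/0.0000231)/ln(0.0000231/0.000786) ≈ 1.62.
Method II: p ≈ ln(7.63e-39/1.91e-13)/ln(1.91e-13/0.0000558) ≈ 3.00.
Method II has the higher order (≈3.0 vs ≈1.6).

II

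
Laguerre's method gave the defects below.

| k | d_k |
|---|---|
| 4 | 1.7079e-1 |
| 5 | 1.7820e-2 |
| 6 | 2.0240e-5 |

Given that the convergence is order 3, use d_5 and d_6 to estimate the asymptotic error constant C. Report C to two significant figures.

C ≈ d_6 / d_5^3
  = 2.0240e-5 / (1.7820e-2)^3
  = 2.0240e-5 / 5.65878e-06 ≈ 3.5767

3.6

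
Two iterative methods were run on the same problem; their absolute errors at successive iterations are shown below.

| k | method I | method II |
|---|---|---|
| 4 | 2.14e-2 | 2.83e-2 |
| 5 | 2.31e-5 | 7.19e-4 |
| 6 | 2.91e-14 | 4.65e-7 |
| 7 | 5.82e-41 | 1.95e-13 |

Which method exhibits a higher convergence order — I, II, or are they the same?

I

Method I: p ≈ ln(5.82e-41/2.91e-14)/ln(2.91e-14/2.31e-5) ≈ 3.00.
Method II: p ≈ ln(1.95e-13/4.65e-7)/ln(4.65e-7/7.19e-4) ≈ 2.00.
Method I has the higher order (≈3.0 vs ≈2.0).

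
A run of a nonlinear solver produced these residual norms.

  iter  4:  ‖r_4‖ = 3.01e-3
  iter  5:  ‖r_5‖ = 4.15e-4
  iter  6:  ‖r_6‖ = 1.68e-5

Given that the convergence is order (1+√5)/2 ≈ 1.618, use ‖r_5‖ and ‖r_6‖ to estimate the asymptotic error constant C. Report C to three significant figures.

C ≈ ‖r_6‖ / ‖r_5‖^1.618
  = 1.68e-5 / (4.15e-4)^1.618
  = 1.68e-5 / 3.37289e-06 ≈ 4.9809

4.98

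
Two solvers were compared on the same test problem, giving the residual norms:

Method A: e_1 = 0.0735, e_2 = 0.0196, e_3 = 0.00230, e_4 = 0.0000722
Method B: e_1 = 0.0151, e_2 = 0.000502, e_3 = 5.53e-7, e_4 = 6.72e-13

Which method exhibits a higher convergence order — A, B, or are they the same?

Method A: p ≈ ln(0.0000722/0.00230)/ln(0.00230/0.0196) ≈ 1.62.
Method B: p ≈ ln(6.72e-13/5.53e-7)/ln(5.53e-7/0.000502) ≈ 2.00.
Method B has the higher order (≈2.0 vs ≈1.6).

B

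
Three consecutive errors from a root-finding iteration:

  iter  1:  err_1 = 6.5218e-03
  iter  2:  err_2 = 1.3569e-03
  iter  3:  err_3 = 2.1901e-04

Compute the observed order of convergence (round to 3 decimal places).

p ≈ ln(err_3/err_2) / ln(err_2/err_1)
  = ln(2.1901e-04/1.3569e-03) / ln(1.3569e-03/6.5218e-03)
  = ln(0.161405) / ln(0.208056)
  = -1.823839 / -1.569948 ≈ 1.161719

1.162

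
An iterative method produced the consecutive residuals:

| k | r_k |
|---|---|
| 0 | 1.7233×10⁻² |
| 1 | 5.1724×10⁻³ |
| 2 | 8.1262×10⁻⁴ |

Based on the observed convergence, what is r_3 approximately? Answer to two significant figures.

4.7e-5

First estimate the order: p ≈ ln(r_2/r_1) / ln(r_1/r_0) = ln(8.1262×10⁻⁴/5.1724×10⁻³)/ln(5.1724×10⁻³/1.7233×10⁻²) = ln(0.157107)/ln(0.300145) ≈ 1.5379.
Then r_3 ≈ r_2·(r_2/r_1)^p = 8.1262×10⁻⁴·(0.157107)^1.5379 = 8.1262×10⁻⁴·0.0580536 ≈ 4.718e-05.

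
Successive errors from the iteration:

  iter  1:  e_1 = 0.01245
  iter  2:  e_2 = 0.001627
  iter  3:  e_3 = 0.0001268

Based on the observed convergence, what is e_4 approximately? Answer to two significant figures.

First estimate the order: p ≈ ln(e_3/e_2) / ln(e_2/e_1) = ln(0.0001268/0.001627)/ln(0.001627/0.01245) = ln(0.0779348)/ln(0.130683) ≈ 1.2540.
Then e_4 ≈ e_3·(e_3/e_2)^p = 0.0001268·(0.0779348)^1.2540 = 0.0001268·0.0407597 ≈ 5.168e-06.

5.2e-6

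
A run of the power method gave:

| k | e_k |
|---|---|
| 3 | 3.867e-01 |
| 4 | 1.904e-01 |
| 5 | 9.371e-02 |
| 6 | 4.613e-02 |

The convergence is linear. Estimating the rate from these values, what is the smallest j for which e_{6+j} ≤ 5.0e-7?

17

Rate ρ ≈ e_6/e_5 = 4.613e-02/9.371e-02 = 0.4923.
After j more steps, e_{6+j} ≈ 4.613e-02·ρ^j; need ρ^j ≤ 5.0e-7/4.613e-02 = 1.08389e-05.
j ≥ ln(1.08389e-05)/ln(0.4923) = -11.4324/-0.70867 = 16.132.
So 17 more iterations are needed.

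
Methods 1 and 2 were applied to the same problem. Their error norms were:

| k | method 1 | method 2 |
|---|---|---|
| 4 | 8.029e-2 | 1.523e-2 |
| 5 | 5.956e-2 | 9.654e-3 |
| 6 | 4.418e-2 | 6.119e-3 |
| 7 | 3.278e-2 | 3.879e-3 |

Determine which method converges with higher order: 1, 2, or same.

same

Method 1: p ≈ ln(3.278e-2/4.418e-2)/ln(4.418e-2/5.956e-2) ≈ 1.00.
Method 2: p ≈ ln(3.879e-3/6.119e-3)/ln(6.119e-3/9.654e-3) ≈ 1.00.
Both orders ≈ 1.0 — effectively the same.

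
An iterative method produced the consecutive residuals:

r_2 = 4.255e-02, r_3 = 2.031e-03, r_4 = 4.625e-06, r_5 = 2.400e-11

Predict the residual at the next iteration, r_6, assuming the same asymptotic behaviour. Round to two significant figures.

6.5e-22

First estimate the order: p ≈ ln(r_5/r_4) / ln(r_4/r_3) = ln(2.400e-11/4.625e-06)/ln(4.625e-06/2.031e-03) = ln(5.18919e-06)/ln(0.0022772) ≈ 1.9999.
Then r_6 ≈ r_5·(r_5/r_4)^p = 2.400e-11·(5.18919e-06)^1.9999 = 2.400e-11·2.69605e-11 ≈ 6.471e-22.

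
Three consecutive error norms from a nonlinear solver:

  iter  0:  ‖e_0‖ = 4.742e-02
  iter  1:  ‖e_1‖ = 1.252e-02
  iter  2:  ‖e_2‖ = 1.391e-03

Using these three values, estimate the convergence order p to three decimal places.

p ≈ ln(‖e_2‖/‖e_1‖) / ln(‖e_1‖/‖e_0‖)
  = ln(1.391e-03/1.252e-02) / ln(1.252e-02/4.742e-02)
  = ln(0.111102) / ln(0.264024)
  = -2.197307 / -1.331715 ≈ 1.649983

1.650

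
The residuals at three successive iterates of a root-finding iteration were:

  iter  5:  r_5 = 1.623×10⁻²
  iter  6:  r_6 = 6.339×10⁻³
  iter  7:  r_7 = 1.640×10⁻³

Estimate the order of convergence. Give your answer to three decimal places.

1.438

p ≈ ln(r_7/r_6) / ln(r_6/r_5)
  = ln(1.640×10⁻³/6.339×10⁻³) / ln(6.339×10⁻³/1.623×10⁻²)
  = ln(0.258716) / ln(0.390573)
  = -1.352024 / -0.940140 ≈ 1.438109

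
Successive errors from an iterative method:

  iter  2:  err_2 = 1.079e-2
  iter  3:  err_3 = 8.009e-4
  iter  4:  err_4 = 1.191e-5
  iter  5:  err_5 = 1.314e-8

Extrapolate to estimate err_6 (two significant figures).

First estimate the order: p ≈ ln(err_5/err_4) / ln(err_4/err_3) = ln(1.314e-8/1.191e-5)/ln(1.191e-5/8.009e-4) = ln(0.00110327)/ln(0.0148708) ≈ 1.6181.
Then err_6 ≈ err_5·(err_5/err_4)^p = 1.314e-8·(0.00110327)^1.6181 = 1.314e-8·1.6397e-05 ≈ 2.155e-13.

2.2e-13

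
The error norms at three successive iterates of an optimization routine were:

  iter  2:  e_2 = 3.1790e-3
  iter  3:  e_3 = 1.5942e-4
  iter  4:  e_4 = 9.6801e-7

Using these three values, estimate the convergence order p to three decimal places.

1.705

p ≈ ln(e_4/e_3) / ln(e_3/e_2)
  = ln(9.6801e-7/1.5942e-4) / ln(1.5942e-4/3.1790e-3)
  = ln(0.00607207) / ln(0.0501478)
  = -5.104056 / -2.992781 ≈ 1.705456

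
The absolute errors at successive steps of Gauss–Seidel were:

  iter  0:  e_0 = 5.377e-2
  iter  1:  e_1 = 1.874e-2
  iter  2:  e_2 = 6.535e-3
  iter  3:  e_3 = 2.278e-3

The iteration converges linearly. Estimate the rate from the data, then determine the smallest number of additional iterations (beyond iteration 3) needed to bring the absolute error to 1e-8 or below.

Rate ρ ≈ e_3/e_2 = 2.278e-3/6.535e-3 = 0.3486.
After j more steps, e_{3+j} ≈ 2.278e-3·ρ^j; need ρ^j ≤ 1e-8/2.278e-3 = 4.38982e-06.
j ≥ ln(4.38982e-06)/ln(0.3486) = -12.3362/-1.05383 = 11.706.
So 12 more iterations are needed.

12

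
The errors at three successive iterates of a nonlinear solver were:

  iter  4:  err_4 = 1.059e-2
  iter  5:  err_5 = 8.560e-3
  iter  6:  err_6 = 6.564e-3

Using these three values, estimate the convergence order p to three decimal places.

p ≈ ln(err_6/err_5) / ln(err_5/err_4)
  = ln(6.564e-3/8.560e-3) / ln(8.560e-3/1.059e-2)
  = ln(0.766822) / ln(0.80831)
  = -0.265501 / -0.212810 ≈ 1.247596

1.248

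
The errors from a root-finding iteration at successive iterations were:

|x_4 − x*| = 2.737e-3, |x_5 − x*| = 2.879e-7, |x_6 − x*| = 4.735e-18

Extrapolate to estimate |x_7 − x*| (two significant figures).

First estimate the order: p ≈ ln(|x_6 − x*|/|x_5 − x*|) / ln(|x_5 − x*|/|x_4 − x*|) = ln(4.735e-18/2.879e-7)/ln(2.879e-7/2.737e-3) = ln(1.64467e-11)/ln(0.000105188) ≈ 2.7109.
Then |x_7 − x*| ≈ |x_6 − x*|·(|x_6 − x*|/|x_5 − x*|)^p = 4.735e-18·(1.64467e-11)^2.7109 = 4.735e-18·5.83268e-30 ≈ 2.762e-47.

2.8e-47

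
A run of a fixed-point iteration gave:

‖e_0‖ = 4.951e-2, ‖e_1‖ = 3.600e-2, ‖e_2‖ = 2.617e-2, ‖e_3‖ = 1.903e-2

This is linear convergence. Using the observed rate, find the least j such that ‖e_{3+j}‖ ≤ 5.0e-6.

26

Rate ρ ≈ ‖e_3‖/‖e_2‖ = 1.903e-2/2.617e-2 = 0.7272.
After j more steps, ‖e_{3+j}‖ ≈ 1.903e-2·ρ^j; need ρ^j ≤ 5.0e-6/1.903e-2 = 0.000262743.
j ≥ ln(0.000262743)/ln(0.7272) = -8.2443/-0.31855 = 25.881.
So 26 more iterations are needed.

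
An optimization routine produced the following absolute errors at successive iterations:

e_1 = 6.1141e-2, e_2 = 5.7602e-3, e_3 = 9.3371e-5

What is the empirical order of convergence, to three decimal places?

1.745

p ≈ ln(e_3/e_2) / ln(e_2/e_1)
  = ln(9.3371e-5/5.7602e-3) / ln(5.7602e-3/6.1141e-2)
  = ln(0.0162097) / ln(0.0942117)
  = -4.122145 / -2.362211 ≈ 1.745037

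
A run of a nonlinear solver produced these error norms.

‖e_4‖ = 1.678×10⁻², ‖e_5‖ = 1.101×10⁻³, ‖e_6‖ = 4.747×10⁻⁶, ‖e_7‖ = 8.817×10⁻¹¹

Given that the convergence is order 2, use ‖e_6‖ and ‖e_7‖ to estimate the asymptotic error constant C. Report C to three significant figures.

C ≈ ‖e_7‖ / ‖e_6‖^2
  = 8.817×10⁻¹¹ / (4.747×10⁻⁶)^2
  = 8.817×10⁻¹¹ / 2.2534e-11 ≈ 3.9128

3.91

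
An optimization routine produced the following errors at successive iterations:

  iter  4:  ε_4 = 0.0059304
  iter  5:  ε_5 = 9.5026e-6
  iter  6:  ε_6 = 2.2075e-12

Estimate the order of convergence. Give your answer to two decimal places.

p ≈ ln(ε_6/ε_5) / ln(ε_5/ε_4)
  = ln(2.2075e-12/9.5026e-6) / ln(9.5026e-6/0.0059304)
  = ln(2.32305e-07) / ln(0.00160235)
  = -15.27521 / -6.43628 ≈ 2.37330

2.37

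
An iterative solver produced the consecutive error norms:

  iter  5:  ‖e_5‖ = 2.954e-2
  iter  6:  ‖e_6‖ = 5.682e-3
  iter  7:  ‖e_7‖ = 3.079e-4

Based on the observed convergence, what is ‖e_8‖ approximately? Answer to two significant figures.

1.8e-6

First estimate the order: p ≈ ln(‖e_7‖/‖e_6‖) / ln(‖e_6‖/‖e_5‖) = ln(3.079e-4/5.682e-3)/ln(5.682e-3/2.954e-2) = ln(0.0541887)/ln(0.192349) ≈ 1.7685.
Then ‖e_8‖ ≈ ‖e_7‖·(‖e_7‖/‖e_6‖)^p = 3.079e-4·(0.0541887)^1.7685 = 3.079e-4·0.00576657 ≈ 1.776e-06.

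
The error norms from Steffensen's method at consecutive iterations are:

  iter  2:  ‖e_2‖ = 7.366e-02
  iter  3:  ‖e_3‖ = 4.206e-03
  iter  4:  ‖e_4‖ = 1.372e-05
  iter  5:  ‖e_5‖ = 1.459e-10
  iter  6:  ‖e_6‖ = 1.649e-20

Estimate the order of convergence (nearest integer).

2

Consecutive ratios: ‖e_6‖/‖e_5‖ = 1.649e-20/1.459e-10 = 1.13023e-10, ‖e_5‖/‖e_4‖ = 1.459e-10/1.372e-05 = 1.06341e-05.
p ≈ ln(1.13023e-10)/ln(1.06341e-05) = -22.9034/-11.4514 ≈ 2.00.
So the convergence is quadratic (order 2).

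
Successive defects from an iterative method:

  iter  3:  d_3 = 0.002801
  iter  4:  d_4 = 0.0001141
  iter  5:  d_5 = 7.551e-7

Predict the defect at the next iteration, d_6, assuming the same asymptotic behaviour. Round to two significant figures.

2.9e-10

First estimate the order: p ≈ ln(d_5/d_4) / ln(d_4/d_3) = ln(7.551e-7/0.0001141)/ln(0.0001141/0.002801) = ln(0.00661788)/ln(0.0407355) ≈ 1.5678.
Then d_6 ≈ d_5·(d_5/d_4)^p = 7.551e-7·(0.00661788)^1.5678 = 7.551e-7·0.00038311 ≈ 2.893e-10.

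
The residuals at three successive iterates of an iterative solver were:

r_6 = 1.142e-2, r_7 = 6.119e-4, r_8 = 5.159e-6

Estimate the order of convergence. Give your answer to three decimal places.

1.632

p ≈ ln(r_8/r_7) / ln(r_7/r_6)
  = ln(5.159e-6/6.119e-4) / ln(6.119e-4/1.142e-2)
  = ln(0.00843112) / ln(0.0535814)
  = -4.775826 / -2.926553 ≈ 1.631895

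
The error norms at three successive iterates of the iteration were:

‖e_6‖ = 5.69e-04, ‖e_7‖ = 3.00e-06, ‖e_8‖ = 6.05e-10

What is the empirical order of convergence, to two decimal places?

1.62

p ≈ ln(‖e_8‖/‖e_7‖) / ln(‖e_7‖/‖e_6‖)
  = ln(6.05e-10/3.00e-06) / ln(3.00e-06/5.69e-04)
  = ln(0.000201667) / ln(0.00527241)
  = -8.50889 / -5.24527 ≈ 1.62220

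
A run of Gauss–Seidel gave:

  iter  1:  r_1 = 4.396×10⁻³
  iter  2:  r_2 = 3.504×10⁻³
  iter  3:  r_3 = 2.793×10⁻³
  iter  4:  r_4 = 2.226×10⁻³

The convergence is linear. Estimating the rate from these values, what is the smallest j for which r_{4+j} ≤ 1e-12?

Rate ρ ≈ r_4/r_3 = 2.226×10⁻³/2.793×10⁻³ = 0.7970.
After j more steps, r_{4+j} ≈ 2.226×10⁻³·ρ^j; need ρ^j ≤ 1e-12/2.226×10⁻³ = 4.49236e-10.
j ≥ ln(4.49236e-10)/ln(0.7970) = -21.5235/-0.22690 = 94.859.
So 95 more iterations are needed.

95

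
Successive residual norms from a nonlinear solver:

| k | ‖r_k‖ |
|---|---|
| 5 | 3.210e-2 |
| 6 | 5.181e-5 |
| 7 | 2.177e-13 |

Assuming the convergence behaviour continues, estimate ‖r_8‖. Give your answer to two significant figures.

First estimate the order: p ≈ ln(‖r_7‖/‖r_6‖) / ln(‖r_6‖/‖r_5‖) = ln(2.177e-13/5.181e-5)/ln(5.181e-5/3.210e-2) = ln(4.20189e-09)/ln(0.00161402) ≈ 3.0001.
Then ‖r_8‖ ≈ ‖r_7‖·(‖r_7‖/‖r_6‖)^p = 2.177e-13·(4.20189e-09)^3.0001 = 2.177e-13·7.40451e-26 ≈ 1.612e-38.

1.6e-38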